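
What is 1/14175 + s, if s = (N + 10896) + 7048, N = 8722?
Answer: 377990551/14175 ≈ 26666.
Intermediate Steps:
s = 26666 (s = (8722 + 10896) + 7048 = 19618 + 7048 = 26666)
1/14175 + s = 1/14175 + 26666 = 377990551/14175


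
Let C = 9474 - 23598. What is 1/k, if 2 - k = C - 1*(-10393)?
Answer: 1/3733 ≈ 0.00026788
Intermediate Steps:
C = -14124
k = 3733 (k = 2 - (-14124 - 1*(-10393)) = 2 - (-14124 + 10393) = 2 - 1*(-3731) = 2 + 3731 = 3733)
1/k = 1/3733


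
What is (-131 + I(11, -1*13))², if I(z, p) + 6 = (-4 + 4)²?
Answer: 18769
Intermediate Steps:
I(z, p) = -6 (I(z, p) = -6 + (-4 + 4)² = -6 + 0² = -6 + 0 = -6)
(-131 + I(11, -1*13))² = (-131 - 6)² = (-137)² = 18769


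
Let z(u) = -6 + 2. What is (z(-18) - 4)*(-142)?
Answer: 1136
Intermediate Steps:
z(u) = -4
(z(-18) - 4)*(-142) = (-4 - 4)*(-142) = -8*(-142) = 1136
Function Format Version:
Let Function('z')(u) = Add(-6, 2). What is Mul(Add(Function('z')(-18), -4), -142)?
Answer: 1136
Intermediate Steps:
Function('z')(u) = -4
Mul(Add(Function('z')(-18), -4), -142) = Mul(Add(-4, -4), -142) = Mul(-8, -142) = 1136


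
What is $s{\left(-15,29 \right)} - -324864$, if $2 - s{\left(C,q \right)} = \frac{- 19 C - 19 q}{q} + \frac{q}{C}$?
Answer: $\frac{141321541}{435} \approx 3.2488 \cdot 10^{5}$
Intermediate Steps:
$s{\left(C,q \right)} = 2 - \frac{q}{C} - \frac{- 19 C - 19 q}{q}$ ($s{\left(C,q \right)} = 2 - \left(\frac{- 19 C - 19 q}{q} + \frac{q}{C}\right) = 2 - \left(\frac{q}{C} + \frac{- 19 C - 19 q}{q}\right) = 2 - \frac{q}{C} - \frac{- 19 C - 19 q}{q}$)
$s{\left(-15,29 \right)} - -324864 = \left(21 - \frac{29}{-15} + 19 \left(-15\right) \frac{1}{29}\right) - -324864 = \left(21 - 29 \left(- \frac{1}{15}\right) + 19 \left(-15\right) \frac{1}{29}\right) + 324864 = \left(21 + \frac{29}{15} - \frac{285}{29}\right) + 324864 = \frac{5701}{435} + 324864 = \frac{141321541}{435}$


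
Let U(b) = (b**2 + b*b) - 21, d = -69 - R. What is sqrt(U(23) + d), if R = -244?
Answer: 2*sqrt(303) ≈ 34.814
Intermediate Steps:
d = 175 (d = -69 - 1*(-244) = -69 + 244 = 175)
U(b) = -21 + 2*b**2 (U(b) = (b**2 + b**2) - 21 = 2*b**2 - 21 = -21 + 2*b**2)
sqrt(U(23) + d) = sqrt((-21 + 2*23**2) + 175) = sqrt((-21 + 2*529) + 175) = sqrt((-21 + 1058) + 175) = sqrt(1037 + 175) = sqrt(1212) = 2*sqrt(303)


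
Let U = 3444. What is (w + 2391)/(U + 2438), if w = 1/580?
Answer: 1386781/3411560 ≈ 0.40649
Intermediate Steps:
w = 1/580 ≈ 0.0017241
(w + 2391)/(U + 2438) = (1/580 + 2391)/(3444 + 2438) = (1386781/580)/5882 = (1386781/580)*(1/5882) = 1386781/3411560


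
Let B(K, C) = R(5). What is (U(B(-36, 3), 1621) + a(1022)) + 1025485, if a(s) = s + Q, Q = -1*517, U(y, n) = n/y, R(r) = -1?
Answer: 1024369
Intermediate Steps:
B(K, C) = -1
Q = -517
a(s) = -517 + s (a(s) = s - 517 = -517 + s)
(U(B(-36, 3), 1621) + a(1022)) + 1025485 = (1621/(-1) + (-517 + 1022)) + 1025485 = (1621*(-1) + 505) + 1025485 = (-1621 + 505) + 1025485 = -1116 + 1025485 = 1024369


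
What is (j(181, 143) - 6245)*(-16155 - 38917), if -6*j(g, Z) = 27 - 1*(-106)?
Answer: 1035436208/3 ≈ 3.4515e+8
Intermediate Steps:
j(g, Z) = -133/6 (j(g, Z) = -(27 - 1*(-106))/6 = -(27 + 106)/6 = -⅙*133 = -133/6)
(j(181, 143) - 6245)*(-16155 - 38917) = (-133/6 - 6245)*(-16155 - 38917) = -37603/6*(-55072) = 1035436208/3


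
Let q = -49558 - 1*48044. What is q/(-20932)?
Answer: 48801/10466 ≈ 4.6628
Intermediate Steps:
q = -97602 (q = -49558 - 48044 = -97602)
q/(-20932) = -97602/(-20932) = -97602*(-1/20932) = 48801/10466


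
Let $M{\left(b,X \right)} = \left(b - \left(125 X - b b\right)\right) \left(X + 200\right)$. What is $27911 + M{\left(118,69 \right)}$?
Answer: $1485084$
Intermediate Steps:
$M{\left(b,X \right)} = \left(200 + X\right) \left(b + b^{2} - 125 X\right)$ ($M{\left(b,X \right)} = \left(b - \left(- b^{2} + 125 X\right)\right) \left(200 + X\right) = \left(b + b^{2} - 125 X\right) \left(200 + X\right) = \left(200 + X\right) \left(b + b^{2} - 125 X\right)$)
$27911 + M{\left(118,69 \right)} = 27911 + \left(\left(-25000\right) 69 - 125 \cdot 69^{2} + 200 \cdot 118 + 200 \cdot 118^{2} + 69 \cdot 118 + 69 \cdot 118^{2}\right) = 27911 + \left(-1725000 - 595125 + 23600 + 200 \cdot 13924 + 8142 + 69 \cdot 13924\right) = 27911 + \left(-1725000 - 595125 + 23600 + 2784800 + 8142 + 960756\right) = 27911 + 1457173 = 1485084$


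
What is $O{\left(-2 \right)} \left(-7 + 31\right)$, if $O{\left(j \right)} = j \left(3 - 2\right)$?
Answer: $-48$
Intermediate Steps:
$O{\left(j \right)} = j$ ($O{\left(j \right)} = j 1 = j$)
$O{\left(-2 \right)} \left(-7 + 31\right) = - 2 \left(-7 + 31\right) = \left(-2\right) 24 = -48$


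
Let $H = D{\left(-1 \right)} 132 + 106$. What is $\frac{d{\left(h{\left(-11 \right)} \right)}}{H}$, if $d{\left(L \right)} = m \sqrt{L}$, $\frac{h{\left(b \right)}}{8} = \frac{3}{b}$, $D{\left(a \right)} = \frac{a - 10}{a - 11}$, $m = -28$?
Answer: $- \frac{56 i \sqrt{66}}{2497} \approx - 0.1822 i$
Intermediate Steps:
$D{\left(a \right)} = \frac{-10 + a}{-11 + a}$
$h{\left(b \right)} = \frac{24}{b}$ ($h{\left(b \right)} = 8 \frac{3}{b} = \frac{24}{b}$)
$H = 227$ ($H = \frac{-10 - 1}{-11 - 1} \cdot 132 + 106 = \frac{1}{-12} \left(-11\right) 132 + 106 = \left(- \frac{1}{12}\right) \left(-11\right) 132 + 106 = \frac{11}{12} \cdot 132 + 106 = 121 + 106 = 227$)
$d{\left(L \right)} = - 28 \sqrt{L}$
$\frac{d{\left(h{\left(-11 \right)} \right)}}{H} = \frac{\left(-28\right) \sqrt{\frac{24}{-11}}}{227} = - 28 \sqrt{24 \left(- \frac{1}{11}\right)} \frac{1}{227} = - 28 \sqrt{- \frac{24}{11}} \cdot \frac{1}{227} = - 28 \frac{2 i \sqrt{66}}{11} \cdot \frac{1}{227} = - \frac{56 i \sqrt{66}}{11} \cdot \frac{1}{227} = - \frac{56 i \sqrt{66}}{2497}$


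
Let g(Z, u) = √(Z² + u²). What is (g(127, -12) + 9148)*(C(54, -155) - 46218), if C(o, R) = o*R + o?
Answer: -498877032 - 54534*√16273 ≈ -5.0583e+8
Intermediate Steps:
C(o, R) = o + R*o (C(o, R) = R*o + o = o + R*o)
(g(127, -12) + 9148)*(C(54, -155) - 46218) = (√(127² + (-12)²) + 9148)*(54*(1 - 155) - 46218) = (√(16129 + 144) + 9148)*(54*(-154) - 46218) = (√16273 + 9148)*(-8316 - 46218) = (9148 + √16273)*(-54534) = -498877032 - 54534*√16273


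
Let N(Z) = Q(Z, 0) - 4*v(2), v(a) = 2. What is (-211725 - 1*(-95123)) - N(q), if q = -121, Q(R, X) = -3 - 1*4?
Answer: -116587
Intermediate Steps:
Q(R, X) = -7 (Q(R, X) = -3 - 4 = -7)
N(Z) = -15 (N(Z) = -7 - 4*2 = -7 - 8 = -15)
(-211725 - 1*(-95123)) - N(q) = (-211725 - 1*(-95123)) - 1*(-15) = (-211725 + 95123) + 15 = -116602 + 15 = -116587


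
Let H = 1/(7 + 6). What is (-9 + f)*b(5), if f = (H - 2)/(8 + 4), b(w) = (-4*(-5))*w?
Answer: -35725/39 ≈ -916.03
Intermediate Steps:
H = 1/13 ≈ 0.076923
b(w) = 20*w
f = -25/156 (f = (1/13 - 2)/(8 + 4) = -25/13/12 = -25/13*1/12 = -25/156 ≈ -0.16026)
(-9 + f)*b(5) = (-9 - 25/156)*(20*5) = -1429/156*100 = -35725/39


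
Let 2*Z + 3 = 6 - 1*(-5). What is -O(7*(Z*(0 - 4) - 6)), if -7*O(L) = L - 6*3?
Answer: -172/7 ≈ -24.571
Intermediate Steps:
Z = 4 (Z = -3/2 + (6 - 1*(-5))/2 = -3/2 + (6 + 5)/2 = -3/2 + (½)*11 = -3/2 + 11/2 = 4)
O(L) = 18/7 - L/7 (O(L) = -(L - 6*3)/7 = -(L - 18)/7 = -(-18 + L)/7 = 18/7 - L/7)
-O(7*(Z*(0 - 4) - 6)) = -(18/7 - (4*(0 - 4) - 6)) = -(18/7 - (4*(-4) - 6)) = -(18/7 - (-16 - 6)) = -(18/7 - (-22)) = -(18/7 - ⅐*(-154)) = -(18/7 + 22) = -1*172/7 = -172/7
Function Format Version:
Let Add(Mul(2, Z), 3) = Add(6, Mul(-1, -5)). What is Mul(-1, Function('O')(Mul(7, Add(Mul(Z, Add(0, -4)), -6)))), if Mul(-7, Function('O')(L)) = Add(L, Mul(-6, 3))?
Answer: Rational(-172, 7) ≈ -24.571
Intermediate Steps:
Z = 4 (Z = Add(Rational(-3, 2), Mul(Rational(1, 2), Add(6, Mul(-1, -5)))) = Add(Rational(-3, 2), Mul(Rational(1, 2), Add(6, 5))) = Add(Rational(-3, 2), Mul(Rational(1, 2), 11)) = Add(Rational(-3, 2), Rational(11, 2)) = 4)
Function('O')(L) = Add(Rational(18, 7), Mul(Rational(-1, 7), L)) (Function('O')(L) = Mul(Rational(-1, 7), Add(L, Mul(-6, 3))) = Mul(Rational(-1, 7), Add(L, -18)) = Mul(Rational(-1, 7), Add(-18, L)) = Add(Rational(18, 7), Mul(Rational(-1, 7), L)))
Mul(-1, Function('O')(Mul(7, Add(Mul(Z, Add(0, -4)), -6)))) = Mul(-1, Add(Rational(18, 7), Mul(Rational(-1, 7), Mul(7, Add(Mul(4, Add(0, -4)), -6))))) = Mul(-1, Add(Rational(18, 7), Mul(Rational(-1, 7), Mul(7, Add(Mul(4, -4), -6))))) = Mul(-1, Add(Rational(18, 7), Mul(Rational(-1, 7), Mul(7, Add(-16, -6))))) = Mul(-1, Add(Rational(18, 7), Mul(Rational(-1, 7), Mul(7, -22)))) = Mul(-1, Add(Rational(18, 7), Mul(Rational(-1, 7), -154))) = Mul(-1, Add(Rational(18, 7), 22)) = Mul(-1, Rational(172, 7)) = Rational(-172, 7)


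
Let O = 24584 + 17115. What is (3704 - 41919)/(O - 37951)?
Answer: -38215/3748 ≈ -10.196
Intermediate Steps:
O = 41699
(3704 - 41919)/(O - 37951) = (3704 - 41919)/(41699 - 37951) = -38215/3748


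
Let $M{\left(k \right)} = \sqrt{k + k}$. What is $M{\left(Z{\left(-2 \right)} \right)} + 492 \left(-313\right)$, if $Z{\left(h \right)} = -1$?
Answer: $-153996 + i \sqrt{2} \approx -1.54 \cdot 10^{5} + 1.4142 i$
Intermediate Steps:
$M{\left(k \right)} = \sqrt{2} \sqrt{k}$ ($M{\left(k \right)} = \sqrt{2 k} = \sqrt{2} \sqrt{k}$)
$M{\left(Z{\left(-2 \right)} \right)} + 492 \left(-313\right) = \sqrt{2} \sqrt{-1} + 492 \left(-313\right) = \sqrt{2} i - 153996 = i \sqrt{2} - 153996 = -153996 + i \sqrt{2}$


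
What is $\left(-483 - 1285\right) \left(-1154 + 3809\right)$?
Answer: $-4694040$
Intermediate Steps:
$\left(-483 - 1285\right) \left(-1154 + 3809\right) = \left(-1768\right) 2655 = -4694040$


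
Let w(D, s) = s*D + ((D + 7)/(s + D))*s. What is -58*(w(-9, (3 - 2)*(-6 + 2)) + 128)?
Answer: -123192/13 ≈ -9476.3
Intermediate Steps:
w(D, s) = D*s + s*(7 + D)/(D + s) (w(D, s) = D*s + ((7 + D)/(D + s))*s = D*s + s*(7 + D)/(D + s))
-58*(w(-9, (3 - 2)*(-6 + 2)) + 128) = -58*(((3 - 2)*(-6 + 2))*(7 - 9 + (-9)² - 9*(3 - 2)*(-6 + 2))/(-9 + (3 - 2)*(-6 + 2)) + 128) = -58*((1*(-4))*(7 - 9 + 81 - 9*(-4))/(-9 + 1*(-4)) + 128) = -58*(-4*(7 - 9 + 81 - 9*(-4))/(-9 - 4) + 128) = -58*(-4*(7 - 9 + 81 + 36)/(-13) + 128) = -58*(-4*(-1/13)*115 + 128) = -58*(460/13 + 128) = -58*2124/13 = -123192/13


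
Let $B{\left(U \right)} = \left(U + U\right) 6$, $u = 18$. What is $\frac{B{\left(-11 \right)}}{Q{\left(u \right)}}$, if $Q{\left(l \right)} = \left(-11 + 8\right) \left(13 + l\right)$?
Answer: $\frac{44}{31} \approx 1.4194$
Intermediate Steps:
$Q{\left(l \right)} = -39 - 3 l$ ($Q{\left(l \right)} = - 3 \left(13 + l\right) = -39 - 3 l$)
$B{\left(U \right)} = 12 U$ ($B{\left(U \right)} = 2 U 6 = 12 U$)
$\frac{B{\left(-11 \right)}}{Q{\left(u \right)}} = \frac{12 \left(-11\right)}{-39 - 54} = - \frac{132}{-39 - 54} = - \frac{132}{-93} = \left(-132\right) \left(- \frac{1}{93}\right) = \frac{44}{31}$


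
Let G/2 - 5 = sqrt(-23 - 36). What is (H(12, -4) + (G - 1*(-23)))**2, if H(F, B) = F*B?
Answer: (15 - 2*I*sqrt(59))**2 ≈ -11.0 - 460.87*I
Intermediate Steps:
H(F, B) = B*F
G = 10 + 2*I*sqrt(59) (G = 10 + 2*sqrt(-23 - 36) = 10 + 2*sqrt(-59) = 10 + 2*(I*sqrt(59)) = 10 + 2*I*sqrt(59) ≈ 10.0 + 15.362*I)
(H(12, -4) + (G - 1*(-23)))**2 = (-4*12 + ((10 + 2*I*sqrt(59)) - 1*(-23)))**2 = (-48 + ((10 + 2*I*sqrt(59)) + 23))**2 = (-48 + (33 + 2*I*sqrt(59)))**2 = (-15 + 2*I*sqrt(59))**2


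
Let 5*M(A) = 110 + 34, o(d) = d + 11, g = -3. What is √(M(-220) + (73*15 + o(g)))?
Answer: √28295/5 ≈ 33.642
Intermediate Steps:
o(d) = 11 + d
M(A) = 144/5 (M(A) = (110 + 34)/5 = (⅕)*144 = 144/5)
√(M(-220) + (73*15 + o(g))) = √(144/5 + (73*15 + (11 - 3))) = √(144/5 + (1095 + 8)) = √(144/5 + 1103) = √(5659/5) = √28295/5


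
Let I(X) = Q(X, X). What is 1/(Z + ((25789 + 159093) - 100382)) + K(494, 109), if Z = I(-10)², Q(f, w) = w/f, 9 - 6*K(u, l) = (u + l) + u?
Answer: -15322847/84501 ≈ -181.33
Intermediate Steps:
K(u, l) = 3/2 - u/3 - l/6 (K(u, l) = 3/2 - ((u + l) + u)/6 = 3/2 - ((l + u) + u)/6 = 3/2 - (l + 2*u)/6 = 3/2 + (-u/3 - l/6) = 3/2 - u/3 - l/6)
I(X) = 1 (I(X) = X/X = 1)
Z = 1 (Z = 1² = 1)
1/(Z + ((25789 + 159093) - 100382)) + K(494, 109) = 1/(1 + ((25789 + 159093) - 100382)) + (3/2 - ⅓*494 - ⅙*109) = 1/(1 + (184882 - 100382)) + (3/2 - 494/3 - 109/6) = 1/(1 + 84500) - 544/3 = 1/84501 - 544/3 = -15322847/84501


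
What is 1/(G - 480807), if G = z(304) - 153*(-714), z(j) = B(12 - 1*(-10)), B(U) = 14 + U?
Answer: -1/371529 ≈ -2.6916e-6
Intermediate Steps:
z(j) = 36 (z(j) = 14 + (12 - 1*(-10)) = 14 + (12 + 10) = 14 + 22 = 36)
G = 109278 (G = 36 - 153*(-714) = 36 - 1*(-109242) = 36 + 109242 = 109278)
1/(G - 480807) = 1/(109278 - 480807) = 1/(-371529) = -1/371529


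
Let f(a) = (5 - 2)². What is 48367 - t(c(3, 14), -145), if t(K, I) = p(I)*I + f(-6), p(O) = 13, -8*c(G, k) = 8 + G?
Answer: 50243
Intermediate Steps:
f(a) = 9 (f(a) = 3² = 9)
c(G, k) = -1 - G/8 (c(G, k) = -(8 + G)/8 = -1 - G/8)
t(K, I) = 9 + 13*I (t(K, I) = 13*I + 9 = 9 + 13*I)
48367 - t(c(3, 14), -145) = 48367 - (9 + 13*(-145)) = 48367 - (9 - 1885) = 48367 - 1*(-1876) = 48367 + 1876 = 50243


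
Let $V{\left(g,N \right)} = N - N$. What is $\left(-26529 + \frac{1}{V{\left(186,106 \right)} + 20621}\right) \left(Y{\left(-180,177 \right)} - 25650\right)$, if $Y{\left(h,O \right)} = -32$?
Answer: $\frac{14049453874456}{20621} \approx 6.8132 \cdot 10^{8}$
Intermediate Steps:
$V{\left(g,N \right)} = 0$
$\left(-26529 + \frac{1}{V{\left(186,106 \right)} + 20621}\right) \left(Y{\left(-180,177 \right)} - 25650\right) = \left(-26529 + \frac{1}{0 + 20621}\right) \left(-32 - 25650\right) = \left(-26529 + \frac{1}{20621}\right) \left(-25682\right) = \left(- \frac{547054508}{20621}\right) \left(-25682\right) = \frac{14049453874456}{20621}$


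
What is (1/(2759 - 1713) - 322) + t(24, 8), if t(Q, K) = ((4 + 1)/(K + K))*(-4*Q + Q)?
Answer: -180173/523 ≈ -344.50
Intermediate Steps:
t(Q, K) = -15*Q/(2*K) (t(Q, K) = (5/((2*K)))*(-3*Q) = (5*(1/(2*K)))*(-3*Q) = (5/(2*K))*(-3*Q) = -15*Q/(2*K))
(1/(2759 - 1713) - 322) + t(24, 8) = (1/(2759 - 1713) - 322) - 15/2*24/8 = (1/1046 - 322) - 15/2*24*⅛ = (1/1046 - 322) - 45/2 = -336811/1046 - 45/2 = -180173/523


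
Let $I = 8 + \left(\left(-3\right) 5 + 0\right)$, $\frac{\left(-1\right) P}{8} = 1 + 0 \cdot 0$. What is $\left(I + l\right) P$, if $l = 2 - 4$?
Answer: $72$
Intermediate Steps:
$P = -8$ ($P = - 8 \left(1 + 0 \cdot 0\right) = - 8 \left(1 + 0\right) = \left(-8\right) 1 = -8$)
$l = -2$
$I = -7$ ($I = 8 + \left(-15 + 0\right) = 8 - 15 = -7$)
$\left(I + l\right) P = \left(-7 - 2\right) \left(-8\right) = \left(-9\right) \left(-8\right) = 72$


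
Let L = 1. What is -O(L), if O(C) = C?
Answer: -1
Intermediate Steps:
-O(L) = -1*1 = -1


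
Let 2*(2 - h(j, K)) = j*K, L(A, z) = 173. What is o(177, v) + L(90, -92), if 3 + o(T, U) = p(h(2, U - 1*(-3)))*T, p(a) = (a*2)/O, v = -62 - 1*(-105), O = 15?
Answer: -4342/5 ≈ -868.40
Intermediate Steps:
v = 43 (v = -62 + 105 = 43)
h(j, K) = 2 - K*j/2 (h(j, K) = 2 - j*K/2 = 2 - K*j/2)
p(a) = 2*a/15 (p(a) = (a*2)/15 = (2*a)*(1/15) = 2*a/15)
o(T, U) = -3 + T*(-2/15 - 2*U/15) (o(T, U) = -3 + (2*(2 - ½*(U - 1*(-3))*2)/15)*T = -3 + (2*(2 - ½*(U + 3)*2)/15)*T = -3 + (2*(2 - ½*(3 + U)*2)/15)*T = -3 + (2*(2 + (-3 - U))/15)*T = -3 + (2*(-1 - U)/15)*T = -3 + (-2/15 - 2*U/15)*T = -3 + T*(-2/15 - 2*U/15))
o(177, v) + L(90, -92) = (-3 - 2/15*177*(1 + 43)) + 173 = (-3 - 2/15*177*44) + 173 = (-3 - 5192/5) + 173 = -5207/5 + 173 = -4342/5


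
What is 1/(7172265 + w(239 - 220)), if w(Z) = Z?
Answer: 1/7172284 ≈ 1.3943e-7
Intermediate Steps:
1/(7172265 + w(239 - 220)) = 1/(7172265 + (239 - 220)) = 1/(7172265 + 19) = 1/7172284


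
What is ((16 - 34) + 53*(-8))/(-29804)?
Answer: 221/14902 ≈ 0.014830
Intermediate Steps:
((16 - 34) + 53*(-8))/(-29804) = (-18 - 424)*(-1/29804) = -442*(-1/29804) = 221/14902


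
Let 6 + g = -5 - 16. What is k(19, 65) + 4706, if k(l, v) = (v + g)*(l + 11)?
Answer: 5846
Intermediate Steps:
g = -27 (g = -6 + (-5 - 16) = -6 - 21 = -27)
k(l, v) = (-27 + v)*(11 + l) (k(l, v) = (v - 27)*(l + 11) = (-27 + v)*(11 + l))
k(19, 65) + 4706 = (-297 - 27*19 + 11*65 + 19*65) + 4706 = (-297 - 513 + 715 + 1235) + 4706 = 1140 + 4706 = 5846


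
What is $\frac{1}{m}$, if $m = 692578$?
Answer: $\frac{1}{692578} \approx 1.4439 \cdot 10^{-6}$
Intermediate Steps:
$\frac{1}{m} = \frac{1}{692578}$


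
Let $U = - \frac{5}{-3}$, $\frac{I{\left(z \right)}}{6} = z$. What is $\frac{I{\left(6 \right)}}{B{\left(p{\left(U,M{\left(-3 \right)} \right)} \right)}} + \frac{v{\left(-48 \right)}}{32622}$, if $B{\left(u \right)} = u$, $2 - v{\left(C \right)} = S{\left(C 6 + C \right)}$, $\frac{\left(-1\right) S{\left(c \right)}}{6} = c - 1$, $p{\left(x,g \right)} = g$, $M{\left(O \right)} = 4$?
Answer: $\frac{145789}{16311} \approx 8.9381$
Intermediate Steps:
$I{\left(z \right)} = 6 z$
$U = \frac{5}{3}$ ($U = \left(-5\right) \left(- \frac{1}{3}\right) = \frac{5}{3} \approx 1.6667$)
$S{\left(c \right)} = 6 - 6 c$ ($S{\left(c \right)} = - 6 \left(c - 1\right) = - 6 \left(-1 + c\right) = 6 - 6 c$)
$v{\left(C \right)} = -4 + 42 C$ ($v{\left(C \right)} = 2 - \left(6 - 6 \left(C 6 + C\right)\right) = 2 - \left(6 - 6 \left(6 C + C\right)\right) = 2 - \left(6 - 6 \cdot 7 C\right) = 2 - \left(6 - 42 C\right) = 2 + \left(-6 + 42 C\right) = -4 + 42 C$)
$\frac{I{\left(6 \right)}}{B{\left(p{\left(U,M{\left(-3 \right)} \right)} \right)}} + \frac{v{\left(-48 \right)}}{32622} = \frac{6 \cdot 6}{4} + \frac{-4 + 42 \left(-48\right)}{32622} = 36 \cdot \frac{1}{4} + \left(-4 - 2016\right) \frac{1}{32622} = 9 - \frac{1010}{16311} = \frac{145789}{16311}$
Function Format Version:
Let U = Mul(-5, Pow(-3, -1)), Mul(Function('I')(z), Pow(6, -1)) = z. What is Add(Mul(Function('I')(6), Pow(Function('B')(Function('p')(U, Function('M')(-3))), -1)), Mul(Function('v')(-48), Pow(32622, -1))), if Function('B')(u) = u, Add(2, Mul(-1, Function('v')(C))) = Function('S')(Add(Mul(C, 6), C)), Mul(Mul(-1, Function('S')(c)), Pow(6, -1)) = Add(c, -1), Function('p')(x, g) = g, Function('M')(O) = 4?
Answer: Rational(145789, 16311) ≈ 8.9381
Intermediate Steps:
Function('I')(z) = Mul(6, z)
U = Rational(5, 3) (U = Mul(-5, Rational(-1, 3)) = Rational(5, 3) ≈ 1.6667)
Function('S')(c) = Add(6, Mul(-6, c)) (Function('S')(c) = Mul(-6, Add(c, -1)) = Mul(-6, Add(-1, c)) = Add(6, Mul(-6, c)))
Function('v')(C) = Add(-4, Mul(42, C)) (Function('v')(C) = Add(2, Mul(-1, Add(6, Mul(-6, Add(Mul(C, 6), C))))) = Add(2, Mul(-1, Add(6, Mul(-6, Add(Mul(6, C), C))))) = Add(2, Mul(-1, Add(6, Mul(-6, Mul(7, C))))) = Add(2, Mul(-1, Add(6, Mul(-42, C)))) = Add(2, Add(-6, Mul(42, C))) = Add(-4, Mul(42, C)))
Add(Mul(Function('I')(6), Pow(Function('B')(Function('p')(U, Function('M')(-3))), -1)), Mul(Function('v')(-48), Pow(32622, -1))) = Add(Mul(Mul(6, 6), Pow(4, -1)), Mul(Add(-4, Mul(42, -48)), Pow(32622, -1))) = Add(Mul(36, Rational(1, 4)), Mul(Add(-4, -2016), Rational(1, 32622))) = Add(9, Mul(-2020, Rational(1, 32622))) = Add(9, Rational(-1010, 16311)) = Rational(145789, 16311)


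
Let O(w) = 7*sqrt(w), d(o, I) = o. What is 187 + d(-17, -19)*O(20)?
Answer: 187 - 238*sqrt(5) ≈ -345.18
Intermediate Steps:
187 + d(-17, -19)*O(20) = 187 - 119*sqrt(20) = 187 - 119*2*sqrt(5) = 187 - 238*sqrt(5)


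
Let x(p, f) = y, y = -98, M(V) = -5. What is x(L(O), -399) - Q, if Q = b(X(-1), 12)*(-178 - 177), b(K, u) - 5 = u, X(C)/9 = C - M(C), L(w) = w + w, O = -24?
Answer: 5937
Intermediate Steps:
L(w) = 2*w
X(C) = 45 + 9*C (X(C) = 9*(C - 1*(-5)) = 9*(C + 5) = 9*(5 + C) = 45 + 9*C)
b(K, u) = 5 + u
x(p, f) = -98
Q = -6035 (Q = (5 + 12)*(-178 - 177) = 17*(-355) = -6035)
x(L(O), -399) - Q = -98 - 1*(-6035) = -98 + 6035 = 5937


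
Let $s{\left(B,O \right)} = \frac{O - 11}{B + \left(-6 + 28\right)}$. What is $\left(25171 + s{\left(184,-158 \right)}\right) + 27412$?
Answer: $\frac{10831929}{206} \approx 52582.0$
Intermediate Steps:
$s{\left(B,O \right)} = \frac{-11 + O}{22 + B}$ ($s{\left(B,O \right)} = \frac{-11 + O}{B + 22} = \frac{-11 + O}{22 + B}$)
$\left(25171 + s{\left(184,-158 \right)}\right) + 27412 = \left(25171 + \frac{-11 - 158}{22 + 184}\right) + 27412 = \left(25171 + \frac{1}{206} \left(-169\right)\right) + 27412 = \left(25171 - \frac{169}{206}\right) + 27412 = \frac{5185057}{206} + 27412 = \frac{10831929}{206}$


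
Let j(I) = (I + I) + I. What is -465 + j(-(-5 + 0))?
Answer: -450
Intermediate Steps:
j(I) = 3*I (j(I) = 2*I + I = 3*I)
-465 + j(-(-5 + 0)) = -465 + 3*(-(-5 + 0)) = -465 + 3*(-1*(-5)) = -465 + 3*5 = -465 + 15 = -450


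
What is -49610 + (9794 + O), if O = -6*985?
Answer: -45726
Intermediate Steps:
O = -5910
-49610 + (9794 + O) = -49610 + (9794 - 5910) = -49610 + 3884 = -45726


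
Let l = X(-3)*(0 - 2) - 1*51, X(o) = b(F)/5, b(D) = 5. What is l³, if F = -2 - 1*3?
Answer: -148877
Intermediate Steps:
F = -5 (F = -2 - 3 = -5)
X(o) = 1 (X(o) = 5/5 = 5*(⅕) = 1)
l = -53 (l = 1*(0 - 2) - 1*51 = 1*(-2) - 51 = -2 - 51 = -53)
l³ = (-53)³ = -148877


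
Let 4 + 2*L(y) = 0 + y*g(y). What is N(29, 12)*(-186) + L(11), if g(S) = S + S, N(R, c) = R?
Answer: -5275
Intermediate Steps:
g(S) = 2*S
L(y) = -2 + y**2 (L(y) = -2 + (0 + y*(2*y))/2 = -2 + (0 + 2*y**2)/2 = -2 + (2*y**2)/2 = -2 + y**2)
N(29, 12)*(-186) + L(11) = 29*(-186) + (-2 + 11**2) = -5394 + (-2 + 121) = -5394 + 119 = -5275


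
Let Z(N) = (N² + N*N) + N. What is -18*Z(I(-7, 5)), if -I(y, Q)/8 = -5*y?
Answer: -2817360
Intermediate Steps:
I(y, Q) = 40*y (I(y, Q) = -(-40)*y = 40*y)
Z(N) = N + 2*N² (Z(N) = (N² + N²) + N = 2*N² + N = N + 2*N²)
-18*Z(I(-7, 5)) = -18*40*(-7)*(1 + 2*(40*(-7))) = -(-5040)*(1 + 2*(-280)) = -(-5040)*(1 - 560) = -(-5040)*(-559) = -18*156520 = -2817360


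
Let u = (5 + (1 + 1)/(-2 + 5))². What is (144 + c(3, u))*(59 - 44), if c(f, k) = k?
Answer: 7925/3 ≈ 2641.7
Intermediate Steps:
u = 289/9 (u = (5 + 2/3)² = (5 + 2*(⅓))² = (5 + ⅔)² = (17/3)² = 289/9 ≈ 32.111)
(144 + c(3, u))*(59 - 44) = (144 + 289/9)*(59 - 44) = (1585/9)*15 = 7925/3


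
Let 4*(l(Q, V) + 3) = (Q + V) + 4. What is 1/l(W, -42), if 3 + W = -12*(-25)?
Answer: 4/247 ≈ 0.016194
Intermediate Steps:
W = 297 (W = -3 - 12*(-25) = -3 + 300 = 297)
l(Q, V) = -2 + Q/4 + V/4 (l(Q, V) = -3 + ((Q + V) + 4)/4 = -3 + (4 + Q + V)/4 = -3 + (1 + Q/4 + V/4) = -2 + Q/4 + V/4)
1/l(W, -42) = 1/(-2 + (¼)*297 + (¼)*(-42)) = 1/(-2 + 297/4 - 21/2) = 1/(247/4) = 4/247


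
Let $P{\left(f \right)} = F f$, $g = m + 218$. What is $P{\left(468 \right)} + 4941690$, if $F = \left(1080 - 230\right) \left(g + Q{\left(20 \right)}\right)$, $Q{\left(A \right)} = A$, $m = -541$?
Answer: $-115591710$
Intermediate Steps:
$g = -323$ ($g = -541 + 218 = -323$)
$F = -257550$ ($F = \left(1080 - 230\right) \left(-323 + 20\right) = 850 \left(-303\right) = -257550$)
$P{\left(f \right)} = - 257550 f$
$P{\left(468 \right)} + 4941690 = \left(-257550\right) 468 + 4941690 = -120533400 + 4941690 = -115591710$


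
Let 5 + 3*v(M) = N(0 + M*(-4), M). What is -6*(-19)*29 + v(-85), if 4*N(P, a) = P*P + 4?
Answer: 12938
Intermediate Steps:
N(P, a) = 1 + P²/4 (N(P, a) = (P*P + 4)/4 = (P² + 4)/4 = (4 + P²)/4 = 1 + P²/4)
v(M) = -4/3 + 4*M²/3 (v(M) = -5/3 + (1 + (0 + M*(-4))²/4)/3 = -5/3 + (1 + (0 - 4*M)²/4)/3 = -5/3 + (1 + (-4*M)²/4)/3 = -5/3 + (1 + (16*M²)/4)/3 = -5/3 + (1 + 4*M²)/3 = -5/3 + (⅓ + 4*M²/3) = -4/3 + 4*M²/3)
-6*(-19)*29 + v(-85) = -6*(-19)*29 + (-4/3 + (4/3)*(-85)²) = 114*29 + (-4/3 + (4/3)*7225) = 3306 + (-4/3 + 28900/3) = 3306 + 9632 = 12938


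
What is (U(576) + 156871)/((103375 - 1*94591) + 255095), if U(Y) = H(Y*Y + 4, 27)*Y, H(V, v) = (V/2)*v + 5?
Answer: 234552821/23989 ≈ 9777.5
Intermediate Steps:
H(V, v) = 5 + V*v/2 (H(V, v) = (V*(1/2))*v + 5 = (V/2)*v + 5 = V*v/2 + 5 = 5 + V*v/2)
U(Y) = Y*(59 + 27*Y**2/2) (U(Y) = (5 + (1/2)*(Y*Y + 4)*27)*Y = (5 + (1/2)*(Y**2 + 4)*27)*Y = (5 + (1/2)*(4 + Y**2)*27)*Y = (5 + (54 + 27*Y**2/2))*Y = (59 + 27*Y**2/2)*Y = Y*(59 + 27*Y**2/2))
(U(576) + 156871)/((103375 - 1*94591) + 255095) = ((1/2)*576*(118 + 27*576**2) + 156871)/((103375 - 1*94591) + 255095) = ((1/2)*576*(118 + 27*331776) + 156871)/((103375 - 94591) + 255095) = ((1/2)*576*(118 + 8957952) + 156871)/(8784 + 255095) = ((1/2)*576*8958070 + 156871)/263879 = (2579924160 + 156871)*(1/263879) = 2580081031*(1/263879) = 234552821/23989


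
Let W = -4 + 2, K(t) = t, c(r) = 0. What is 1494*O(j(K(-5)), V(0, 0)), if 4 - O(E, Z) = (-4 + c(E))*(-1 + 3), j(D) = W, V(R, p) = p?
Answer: 17928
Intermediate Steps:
W = -2
j(D) = -2
O(E, Z) = 12 (O(E, Z) = 4 - (-4 + 0)*(-1 + 3) = 4 - (-4)*2 = 4 - 1*(-8) = 4 + 8 = 12)
1494*O(j(K(-5)), V(0, 0)) = 1494*12 = 17928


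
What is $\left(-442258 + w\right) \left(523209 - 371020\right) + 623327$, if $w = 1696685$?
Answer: $190910614030$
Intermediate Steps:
$\left(-442258 + w\right) \left(523209 - 371020\right) + 623327 = \left(-442258 + 1696685\right) \left(523209 - 371020\right) + 623327 = 1254427 \cdot 152189 + 623327 = 190909990703 + 623327 = 190910614030$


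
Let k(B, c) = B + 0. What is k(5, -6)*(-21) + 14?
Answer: -91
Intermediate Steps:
k(B, c) = B
k(5, -6)*(-21) + 14 = 5*(-21) + 14 = -105 + 14 = -91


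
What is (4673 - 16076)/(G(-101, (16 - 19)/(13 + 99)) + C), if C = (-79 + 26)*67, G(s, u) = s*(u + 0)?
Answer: 1277136/397409 ≈ 3.2137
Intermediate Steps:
G(s, u) = s*u
C = -3551 (C = -53*67 = -3551)
(4673 - 16076)/(G(-101, (16 - 19)/(13 + 99)) + C) = (4673 - 16076)/(-101*(16 - 19)/(13 + 99) - 3551) = -11403/(-(-303)/112 - 3551) = -11403/(-101*(-3/112) - 3551) = -11403/(303/112 - 3551) = -11403/(-397409/112) = -11403*(-112/397409) = 1277136/397409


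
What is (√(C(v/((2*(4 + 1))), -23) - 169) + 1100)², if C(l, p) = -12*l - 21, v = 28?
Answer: (5500 + I*√5590)²/25 ≈ 1.2098e+6 + 32897.0*I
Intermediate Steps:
C(l, p) = -21 - 12*l
(√(C(v/((2*(4 + 1))), -23) - 169) + 1100)² = (√((-21 - 336/(2*(4 + 1))) - 169) + 1100)² = (√((-21 - 336/(2*5)) - 169) + 1100)² = (√((-21 - 336/10) - 169) + 1100)² = (√((-21 - 12*14/5) - 169) + 1100)² = (√((-21 - 168/5) - 169) + 1100)² = (√(-273/5 - 169) + 1100)² = (√(-1118/5) + 1100)² = (I*√5590/5 + 1100)² = (1100 + I*√5590/5)²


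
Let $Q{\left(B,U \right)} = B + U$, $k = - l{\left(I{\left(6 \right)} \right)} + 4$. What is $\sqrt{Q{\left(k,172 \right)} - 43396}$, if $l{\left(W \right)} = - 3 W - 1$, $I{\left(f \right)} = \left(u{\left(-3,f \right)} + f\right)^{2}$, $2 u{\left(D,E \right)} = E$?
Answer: $4 i \sqrt{2686} \approx 207.31 i$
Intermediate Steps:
$u{\left(D,E \right)} = \frac{E}{2}$
$I{\left(f \right)} = \frac{9 f^{2}}{4}$ ($I{\left(f \right)} = \left(\frac{f}{2} + f\right)^{2} = \left(\frac{3 f}{2}\right)^{2} = \frac{9 f^{2}}{4}$)
$l{\left(W \right)} = -1 - 3 W$
$k = 248$ ($k = - (-1 - 3 \frac{9 \cdot 6^{2}}{4}) + 4 = - (-1 - 3 \cdot \frac{9}{4} \cdot 36) + 4 = - (-1 - 243) + 4 = \left(-1\right) \left(-244\right) + 4 = 244 + 4 = 248$)
$\sqrt{Q{\left(k,172 \right)} - 43396} = \sqrt{\left(248 + 172\right) - 43396} = \sqrt{420 - 43396} = \sqrt{-42976} = 4 i \sqrt{2686}$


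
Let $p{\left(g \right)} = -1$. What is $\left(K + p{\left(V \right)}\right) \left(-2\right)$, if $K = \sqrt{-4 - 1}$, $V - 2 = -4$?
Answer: $2 - 2 i \sqrt{5} \approx 2.0 - 4.4721 i$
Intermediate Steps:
$V = -2$ ($V = 2 - 4 = -2$)
$K = i \sqrt{5}$ ($K = \sqrt{-5} = i \sqrt{5} \approx 2.2361 i$)
$\left(K + p{\left(V \right)}\right) \left(-2\right) = \left(i \sqrt{5} - 1\right) \left(-2\right) = \left(-1 + i \sqrt{5}\right) \left(-2\right) = 2 - 2 i \sqrt{5}$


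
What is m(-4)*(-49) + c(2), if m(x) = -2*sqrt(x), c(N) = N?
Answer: 2 + 196*I ≈ 2.0 + 196.0*I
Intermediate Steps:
m(-4)*(-49) + c(2) = -4*I*(-49) + 2 = 196*I + 2 = 2 + 196*I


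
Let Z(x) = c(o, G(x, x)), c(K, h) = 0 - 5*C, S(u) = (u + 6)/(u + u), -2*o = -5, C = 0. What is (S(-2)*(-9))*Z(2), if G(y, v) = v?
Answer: 0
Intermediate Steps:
o = 5/2 (o = -½*(-5) = 5/2 ≈ 2.5000)
S(u) = (6 + u)/(2*u) (S(u) = (6 + u)/((2*u)) = (6 + u)*(1/(2*u)) = (6 + u)/(2*u))
c(K, h) = 0 (c(K, h) = 0 - 5*0 = 0 + 0 = 0)
Z(x) = 0
(S(-2)*(-9))*Z(2) = (((½)*(6 - 2)/(-2))*(-9))*0 = (((½)*(-½)*4)*(-9))*0 = -1*(-9)*0 = 9*0 = 0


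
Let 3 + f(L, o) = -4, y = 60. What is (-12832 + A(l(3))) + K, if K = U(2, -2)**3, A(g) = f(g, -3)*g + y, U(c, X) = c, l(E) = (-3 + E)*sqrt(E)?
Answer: -12764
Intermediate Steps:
l(E) = sqrt(E)*(-3 + E)
f(L, o) = -7 (f(L, o) = -3 - 4 = -7)
A(g) = 60 - 7*g (A(g) = -7*g + 60 = 60 - 7*g)
K = 8 (K = 2**3 = 8)
(-12832 + A(l(3))) + K = (-12832 + (60 - 7*sqrt(3)*(-3 + 3))) + 8 = (-12832 + (60 - 7*sqrt(3)*0)) + 8 = (-12832 + (60 - 7*0)) + 8 = (-12832 + (60 + 0)) + 8 = (-12832 + 60) + 8 = -12772 + 8 = -12764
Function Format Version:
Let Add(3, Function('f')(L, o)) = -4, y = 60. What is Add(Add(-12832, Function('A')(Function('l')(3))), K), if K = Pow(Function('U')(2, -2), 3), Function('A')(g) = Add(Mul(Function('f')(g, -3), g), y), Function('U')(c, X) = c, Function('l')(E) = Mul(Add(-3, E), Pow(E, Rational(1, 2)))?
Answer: -12764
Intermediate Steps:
Function('l')(E) = Mul(Pow(E, Rational(1, 2)), Add(-3, E))
Function('f')(L, o) = -7 (Function('f')(L, o) = Add(-3, -4) = -7)
Function('A')(g) = Add(60, Mul(-7, g)) (Function('A')(g) = Add(Mul(-7, g), 60) = Add(60, Mul(-7, g)))
K = 8 (K = Pow(2, 3) = 8)
Add(Add(-12832, Function('A')(Function('l')(3))), K) = Add(Add(-12832, Add(60, Mul(-7, Mul(Pow(3, Rational(1, 2)), Add(-3, 3))))), 8) = Add(Add(-12832, Add(60, Mul(-7, Mul(Pow(3, Rational(1, 2)), 0)))), 8) = Add(Add(-12832, Add(60, Mul(-7, 0))), 8) = Add(Add(-12832, Add(60, 0)), 8) = Add(Add(-12832, 60), 8) = Add(-12772, 8) = -12764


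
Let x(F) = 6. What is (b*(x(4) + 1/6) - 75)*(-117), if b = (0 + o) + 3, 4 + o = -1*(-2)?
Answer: 16107/2 ≈ 8053.5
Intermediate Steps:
o = -2 (o = -4 - 1*(-2) = -4 + 2 = -2)
b = 1 (b = (0 - 2) + 3 = -2 + 3 = 1)
(b*(x(4) + 1/6) - 75)*(-117) = (1*(6 + 1/6) - 75)*(-117) = (1*(6 + 1*(⅙)) - 75)*(-117) = (1*(6 + ⅙) - 75)*(-117) = (1*(37/6) - 75)*(-117) = (37/6 - 75)*(-117) = -413/6*(-117) = 16107/2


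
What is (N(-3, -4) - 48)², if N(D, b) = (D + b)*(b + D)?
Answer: 1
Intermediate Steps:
N(D, b) = (D + b)² (N(D, b) = (D + b)*(D + b) = (D + b)²)
(N(-3, -4) - 48)² = ((-3 - 4)² - 48)² = ((-7)² - 48)² = (49 - 48)² = 1² = 1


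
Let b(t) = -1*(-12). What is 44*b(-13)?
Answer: 528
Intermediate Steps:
b(t) = 12
44*b(-13) = 44*12 = 528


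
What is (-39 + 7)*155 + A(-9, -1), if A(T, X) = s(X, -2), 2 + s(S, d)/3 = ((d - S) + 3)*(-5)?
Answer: -4996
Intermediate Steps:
s(S, d) = -51 - 15*d + 15*S (s(S, d) = -6 + 3*(((d - S) + 3)*(-5)) = -6 + 3*((3 + d - S)*(-5)) = -6 + 3*(-15 - 5*d + 5*S) = -6 + (-45 - 15*d + 15*S) = -51 - 15*d + 15*S)
A(T, X) = -21 + 15*X (A(T, X) = -51 - 15*(-2) + 15*X = -51 + 30 + 15*X = -21 + 15*X)
(-39 + 7)*155 + A(-9, -1) = (-39 + 7)*155 + (-21 + 15*(-1)) = -32*155 + (-21 - 15) = -4960 - 36 = -4996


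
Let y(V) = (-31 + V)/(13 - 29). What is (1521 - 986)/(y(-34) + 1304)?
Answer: 8560/20929 ≈ 0.40900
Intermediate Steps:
y(V) = 31/16 - V/16 (y(V) = (-31 + V)/(-16) = (-31 + V)*(-1/16) = 31/16 - V/16)
(1521 - 986)/(y(-34) + 1304) = (1521 - 986)/((31/16 - 1/16*(-34)) + 1304) = 535/((31/16 + 17/8) + 1304) = 535/(65/16 + 1304) = 535/(20929/16) = 535*(16/20929) = 8560/20929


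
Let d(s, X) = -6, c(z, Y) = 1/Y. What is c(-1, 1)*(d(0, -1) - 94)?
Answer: -100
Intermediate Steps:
c(-1, 1)*(d(0, -1) - 94) = (-6 - 94)/1 = 1*(-100) = -100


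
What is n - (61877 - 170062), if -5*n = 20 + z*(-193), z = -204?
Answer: 501533/5 ≈ 1.0031e+5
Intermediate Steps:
n = -39392/5 (n = -(20 - 204*(-193))/5 = -(20 + 39372)/5 = -1/5*39392 = -39392/5 ≈ -7878.4)
n - (61877 - 170062) = -39392/5 - (61877 - 170062) = -39392/5 - 1*(-108185) = -39392/5 + 108185 = 501533/5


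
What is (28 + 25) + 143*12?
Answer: 1769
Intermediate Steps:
(28 + 25) + 143*12 = 53 + 1716 = 1769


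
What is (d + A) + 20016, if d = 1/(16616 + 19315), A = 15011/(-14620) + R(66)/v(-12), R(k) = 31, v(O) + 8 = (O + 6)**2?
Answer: 154627523948/7725165 ≈ 20016.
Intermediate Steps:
v(O) = -8 + (6 + O)**2 (v(O) = -8 + (O + 6)**2 = -8 + (6 + O)**2)
A = 121/1505 (A = 15011/(-14620) + 31/(-8 + (6 - 12)**2) = 15011*(-1/14620) + 31/(-8 + (-6)**2) = -883/860 + 31/(-8 + 36) = -883/860 + 31/28 = 121/1505 ≈ 0.080399)
d = 1/35931 ≈ 2.7831e-5
(d + A) + 20016 = (1/35931 + 121/1505) + 20016 = 621308/7725165 + 20016 = 154627523948/7725165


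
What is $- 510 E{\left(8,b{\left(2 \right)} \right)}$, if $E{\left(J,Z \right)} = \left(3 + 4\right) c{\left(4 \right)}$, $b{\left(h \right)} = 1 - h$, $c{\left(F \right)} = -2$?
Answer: $7140$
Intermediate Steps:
$E{\left(J,Z \right)} = -14$ ($E{\left(J,Z \right)} = \left(3 + 4\right) \left(-2\right) = 7 \left(-2\right) = -14$)
$- 510 E{\left(8,b{\left(2 \right)} \right)} = \left(-510\right) \left(-14\right) = 7140$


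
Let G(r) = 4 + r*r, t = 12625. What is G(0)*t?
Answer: 50500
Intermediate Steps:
G(r) = 4 + r**2
G(0)*t = (4 + 0**2)*12625 = (4 + 0)*12625 = 4*12625 = 50500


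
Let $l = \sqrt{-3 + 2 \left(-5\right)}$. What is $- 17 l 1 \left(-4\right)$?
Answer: $68 i \sqrt{13} \approx 245.18 i$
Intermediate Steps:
$l = i \sqrt{13}$ ($l = \sqrt{-3 - 10} = \sqrt{-13} = i \sqrt{13} \approx 3.6056 i$)
$- 17 l 1 \left(-4\right) = - 17 i \sqrt{13} \cdot 1 \left(-4\right) = - 17 i \sqrt{13} \left(-4\right) = 68 i \sqrt{13}$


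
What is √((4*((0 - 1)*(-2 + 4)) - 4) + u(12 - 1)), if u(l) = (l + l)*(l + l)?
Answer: 2*√118 ≈ 21.726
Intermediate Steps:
u(l) = 4*l² (u(l) = (2*l)*(2*l) = 4*l²)
√((4*((0 - 1)*(-2 + 4)) - 4) + u(12 - 1)) = √((4*((0 - 1)*(-2 + 4)) - 4) + 4*(12 - 1)²) = √((4*(-1*2) - 4) + 4*11²) = √((4*(-2) - 4) + 4*121) = √((-8 - 4) + 484) = √(-12 + 484) = √472 = 2*√118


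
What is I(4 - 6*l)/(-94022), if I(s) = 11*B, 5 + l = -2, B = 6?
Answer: -33/47011 ≈ -0.00070196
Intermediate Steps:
l = -7 (l = -5 - 2 = -7)
I(s) = 66 (I(s) = 11*6 = 66)
I(4 - 6*l)/(-94022) = 66/(-94022) = 66*(-1/94022) = -33/47011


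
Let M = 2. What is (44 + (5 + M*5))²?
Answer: 3481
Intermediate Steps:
(44 + (5 + M*5))² = (44 + (5 + 2*5))² = (44 + (5 + 10))² = (44 + 15)² = 59² = 3481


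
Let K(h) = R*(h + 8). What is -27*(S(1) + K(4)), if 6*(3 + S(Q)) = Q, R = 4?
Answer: -2439/2 ≈ -1219.5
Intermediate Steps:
S(Q) = -3 + Q/6
K(h) = 32 + 4*h (K(h) = 4*(h + 8) = 4*(8 + h) = 32 + 4*h)
-27*(S(1) + K(4)) = -27*((-3 + (1/6)*1) + (32 + 4*4)) = -27*((-3 + 1/6) + (32 + 16)) = -27*(-17/6 + 48) = -27*271/6 = -2439/2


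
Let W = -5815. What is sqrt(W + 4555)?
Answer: 6*I*sqrt(35) ≈ 35.496*I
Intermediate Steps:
sqrt(W + 4555) = sqrt(-5815 + 4555) = sqrt(-1260) = 6*I*sqrt(35)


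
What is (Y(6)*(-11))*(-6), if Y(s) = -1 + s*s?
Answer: 2310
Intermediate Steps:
Y(s) = -1 + s²
(Y(6)*(-11))*(-6) = ((-1 + 6²)*(-11))*(-6) = ((-1 + 36)*(-11))*(-6) = (35*(-11))*(-6) = -385*(-6) = 2310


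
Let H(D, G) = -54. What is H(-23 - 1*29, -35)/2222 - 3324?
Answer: -3692991/1111 ≈ -3324.0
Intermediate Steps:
H(-23 - 1*29, -35)/2222 - 3324 = -54/2222 - 3324 = -54*1/2222 - 3324 = -27/1111 - 3324 = -3692991/1111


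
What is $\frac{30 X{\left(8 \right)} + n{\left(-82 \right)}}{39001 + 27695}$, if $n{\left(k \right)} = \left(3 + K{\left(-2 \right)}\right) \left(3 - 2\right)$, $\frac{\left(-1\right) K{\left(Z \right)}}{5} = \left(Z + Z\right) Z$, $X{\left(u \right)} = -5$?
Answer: $- \frac{187}{66696} \approx -0.0028038$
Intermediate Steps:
$K{\left(Z \right)} = - 10 Z^{2}$ ($K{\left(Z \right)} = - 5 \left(Z + Z\right) Z = - 5 \cdot 2 Z Z = - 5 \cdot 2 Z^{2} = - 10 Z^{2}$)
$n{\left(k \right)} = -37$ ($n{\left(k \right)} = \left(3 - 10 \left(-2\right)^{2}\right) \left(3 - 2\right) = \left(3 - 40\right) \left(3 - 2\right) = \left(3 - 40\right) 1 = \left(-37\right) 1 = -37$)
$\frac{30 X{\left(8 \right)} + n{\left(-82 \right)}}{39001 + 27695} = \frac{30 \left(-5\right) - 37}{39001 + 27695} = \frac{-150 - 37}{66696} = \left(-187\right) \frac{1}{66696} = - \frac{187}{66696}$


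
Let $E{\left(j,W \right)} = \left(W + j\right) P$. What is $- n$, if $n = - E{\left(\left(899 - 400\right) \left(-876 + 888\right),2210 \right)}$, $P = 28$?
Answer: $229544$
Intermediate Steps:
$E{\left(j,W \right)} = 28 W + 28 j$ ($E{\left(j,W \right)} = \left(W + j\right) 28 = 28 W + 28 j$)
$n = -229544$ ($n = - (28 \cdot 2210 + 28 \left(899 - 400\right) \left(-876 + 888\right)) = - (61880 + 28 \cdot 499 \cdot 12) = - (61880 + 28 \cdot 5988) = - (61880 + 167664) = \left(-1\right) 229544 = -229544$)
$- n = \left(-1\right) \left(-229544\right) = 229544$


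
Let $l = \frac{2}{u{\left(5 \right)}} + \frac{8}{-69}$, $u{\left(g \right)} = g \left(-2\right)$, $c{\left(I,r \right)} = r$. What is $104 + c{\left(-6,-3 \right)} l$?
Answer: $\frac{12069}{115} \approx 104.95$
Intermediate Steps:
$u{\left(g \right)} = - 2 g$
$l = - \frac{109}{345}$ ($l = \frac{2}{\left(-2\right) 5} + \frac{8}{-69} = \frac{2}{-10} + 8 \left(- \frac{1}{69}\right) = 2 \left(- \frac{1}{10}\right) - \frac{8}{69} = - \frac{1}{5} - \frac{8}{69} = - \frac{109}{345} \approx -0.31594$)
$104 + c{\left(-6,-3 \right)} l = 104 - - \frac{109}{115} = 104 + \frac{109}{115} = \frac{12069}{115}$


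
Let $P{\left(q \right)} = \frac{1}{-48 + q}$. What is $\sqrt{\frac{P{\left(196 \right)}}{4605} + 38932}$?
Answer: $\frac{\sqrt{4520947078153185}}{340770} \approx 197.31$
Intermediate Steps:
$\sqrt{\frac{P{\left(196 \right)}}{4605} + 38932} = \sqrt{\frac{1}{\left(-48 + 196\right) 4605} + 38932} = \sqrt{\frac{1}{148} \cdot \frac{1}{4605} + 38932} = \sqrt{\frac{1}{681540} + 38932} = \sqrt{\frac{26533715281}{681540}} = \frac{\sqrt{4520947078153185}}{340770}$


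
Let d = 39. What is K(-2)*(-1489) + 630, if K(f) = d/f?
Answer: 59331/2 ≈ 29666.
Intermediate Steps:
K(f) = 39/f
K(-2)*(-1489) + 630 = (39/(-2))*(-1489) + 630 = (39*(-½))*(-1489) + 630 = -39/2*(-1489) + 630 = 58071/2 + 630 = 59331/2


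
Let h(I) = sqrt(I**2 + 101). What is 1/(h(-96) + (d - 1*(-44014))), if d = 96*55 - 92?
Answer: 49202/2420827487 - 11*sqrt(77)/2420827487 ≈ 2.0285e-5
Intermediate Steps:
h(I) = sqrt(101 + I**2)
d = 5188 (d = 5280 - 92 = 5188)
1/(h(-96) + (d - 1*(-44014))) = 1/(sqrt(101 + (-96)**2) + (5188 - 1*(-44014))) = 1/(sqrt(101 + 9216) + (5188 + 44014)) = 1/(sqrt(9317) + 49202) = 1/(11*sqrt(77) + 49202) = 1/(49202 + 11*sqrt(77))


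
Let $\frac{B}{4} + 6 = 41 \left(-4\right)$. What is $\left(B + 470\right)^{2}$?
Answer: $44100$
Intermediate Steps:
$B = -680$ ($B = -24 + 4 \cdot 41 \left(-4\right) = -24 + 4 \left(-164\right) = -24 - 656 = -680$)
$\left(B + 470\right)^{2} = \left(-680 + 470\right)^{2} = \left(-210\right)^{2} = 44100$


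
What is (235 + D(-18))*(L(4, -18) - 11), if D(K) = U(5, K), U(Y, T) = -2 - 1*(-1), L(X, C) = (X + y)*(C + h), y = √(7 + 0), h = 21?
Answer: 234 + 702*√7 ≈ 2091.3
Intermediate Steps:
y = √7 ≈ 2.6458
L(X, C) = (21 + C)*(X + √7) (L(X, C) = (X + √7)*(C + 21) = (X + √7)*(21 + C) = (21 + C)*(X + √7))
U(Y, T) = -1 (U(Y, T) = -2 + 1 = -1)
D(K) = -1
(235 + D(-18))*(L(4, -18) - 11) = (235 - 1)*((21*4 + 21*√7 - 18*4 - 18*√7) - 11) = 234*((84 + 21*√7 - 72 - 18*√7) - 11) = 234*((12 + 3*√7) - 11) = 234*(1 + 3*√7) = 234 + 702*√7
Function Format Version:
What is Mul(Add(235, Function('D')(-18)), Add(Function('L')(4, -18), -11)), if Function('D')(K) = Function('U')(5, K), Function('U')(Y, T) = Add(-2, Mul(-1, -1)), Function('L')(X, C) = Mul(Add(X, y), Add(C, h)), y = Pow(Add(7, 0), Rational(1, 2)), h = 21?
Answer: Add(234, Mul(702, Pow(7, Rational(1, 2)))) ≈ 2091.3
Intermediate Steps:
y = Pow(7, Rational(1, 2)) ≈ 2.6458
Function('L')(X, C) = Mul(Add(21, C), Add(X, Pow(7, Rational(1, 2)))) (Function('L')(X, C) = Mul(Add(X, Pow(7, Rational(1, 2))), Add(C, 21)) = Mul(Add(X, Pow(7, Rational(1, 2))), Add(21, C)) = Mul(Add(21, C), Add(X, Pow(7, Rational(1, 2)))))
Function('U')(Y, T) = -1 (Function('U')(Y, T) = Add(-2, 1) = -1)
Function('D')(K) = -1
Mul(Add(235, Function('D')(-18)), Add(Function('L')(4, -18), -11)) = Mul(Add(235, -1), Add(Add(Mul(21, 4), Mul(21, Pow(7, Rational(1, 2))), Mul(-18, 4), Mul(-18, Pow(7, Rational(1, 2)))), -11)) = Mul(234, Add(Add(84, Mul(21, Pow(7, Rational(1, 2))), -72, Mul(-18, Pow(7, Rational(1, 2)))), -11)) = Mul(234, Add(Add(12, Mul(3, Pow(7, Rational(1, 2)))), -11)) = Mul(234, Add(1, Mul(3, Pow(7, Rational(1, 2))))) = Add(234, Mul(702, Pow(7, Rational(1, 2))))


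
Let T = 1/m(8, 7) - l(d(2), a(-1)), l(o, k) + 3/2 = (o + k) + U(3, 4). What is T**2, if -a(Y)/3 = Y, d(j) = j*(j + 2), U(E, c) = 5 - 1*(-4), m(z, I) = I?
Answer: 66049/196 ≈ 336.98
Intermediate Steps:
U(E, c) = 9 (U(E, c) = 5 + 4 = 9)
d(j) = j*(2 + j)
a(Y) = -3*Y
l(o, k) = 15/2 + k + o (l(o, k) = -3/2 + ((o + k) + 9) = -3/2 + ((k + o) + 9) = -3/2 + (9 + k + o) = 15/2 + k + o)
T = -257/14 (T = 1/7 - (15/2 - 3*(-1) + 2*(2 + 2)) = 1/7 - (15/2 + 3 + 2*4) = 1/7 - (15/2 + 3 + 8) = 1/7 - 1*37/2 = 1/7 - 37/2 = -257/14 ≈ -18.357)
T**2 = (-257/14)**2 = 66049/196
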